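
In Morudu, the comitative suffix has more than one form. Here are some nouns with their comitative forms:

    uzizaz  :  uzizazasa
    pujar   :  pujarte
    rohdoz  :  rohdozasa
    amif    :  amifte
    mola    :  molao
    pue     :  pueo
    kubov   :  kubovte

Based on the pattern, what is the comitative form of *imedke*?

The alternation tracks the final sound of the stem — -asa when the stem ends in a sibilant (*uzizaz*, *rohdoz*); -te when the stem ends in a non-sibilant consonant (*pujar*, *amif*, *kubov*); -o when the stem ends in a vowel (*mola*, *pue*).
*imedke* — final sound /e/ (a vowel) → -o → *imedkeo*.

imedkeo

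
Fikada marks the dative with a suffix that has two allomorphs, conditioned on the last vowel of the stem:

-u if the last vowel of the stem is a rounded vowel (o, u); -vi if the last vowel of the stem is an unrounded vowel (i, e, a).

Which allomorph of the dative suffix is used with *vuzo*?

*vuzo*: last vowel = /o/, a rounded vowel → -u.

-u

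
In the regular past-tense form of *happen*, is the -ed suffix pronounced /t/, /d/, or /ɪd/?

/d/

The stem *happen* ends in a voiced sound other than /d/.
The -ed suffix is realized as /ɪd/ after /t, d/; as /t/ after other voiceless consonants; and as /d/ after other voiced sounds.
So -ed on *happen* is pronounced /d/.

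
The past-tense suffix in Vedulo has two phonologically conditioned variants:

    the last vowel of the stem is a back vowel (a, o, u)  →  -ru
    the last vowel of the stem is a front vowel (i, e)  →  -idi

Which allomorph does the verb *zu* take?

-ru

*zu* — last vowel /u/ (a back vowel) → -ru.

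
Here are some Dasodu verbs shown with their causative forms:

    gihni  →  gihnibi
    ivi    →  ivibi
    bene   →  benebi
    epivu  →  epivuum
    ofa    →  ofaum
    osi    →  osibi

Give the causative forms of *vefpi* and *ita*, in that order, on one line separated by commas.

vefpibi, itaum

The suffix is conditioned by the last vowel: -bi when the last vowel of the stem is a front vowel (*gihni*, *ivi*, *bene*, *osi*); -um when the last vowel of the stem is a back vowel (*epivu*, *ofa*).
The last vowel of *vefpi* is /i/, which is a front vowel, so the suffix is -bi, giving *vefpibi*.
*ita* — last vowel /a/ (a back vowel) → -um → *itaum*.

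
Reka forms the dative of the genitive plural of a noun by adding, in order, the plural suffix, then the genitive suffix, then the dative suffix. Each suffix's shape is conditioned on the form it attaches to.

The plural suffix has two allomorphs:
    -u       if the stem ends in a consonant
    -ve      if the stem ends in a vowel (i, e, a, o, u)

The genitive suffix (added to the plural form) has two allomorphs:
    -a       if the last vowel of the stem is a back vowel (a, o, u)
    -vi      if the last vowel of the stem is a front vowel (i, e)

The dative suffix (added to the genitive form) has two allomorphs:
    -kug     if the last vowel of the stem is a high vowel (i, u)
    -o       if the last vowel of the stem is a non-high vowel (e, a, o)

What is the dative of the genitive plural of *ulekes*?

*ulekes* — final sound /s/ (a consonant) → -u → *ulekesu*.
Since the last vowel of the plural form *ulekesu* is /u/ (a back vowel), it takes -a, giving *ulekesua*.
The last vowel of the genitive form *ulekesua* is /a/, which is a non-high vowel, so the dative suffix is -o, giving *ulekesuao*.

ulekesuao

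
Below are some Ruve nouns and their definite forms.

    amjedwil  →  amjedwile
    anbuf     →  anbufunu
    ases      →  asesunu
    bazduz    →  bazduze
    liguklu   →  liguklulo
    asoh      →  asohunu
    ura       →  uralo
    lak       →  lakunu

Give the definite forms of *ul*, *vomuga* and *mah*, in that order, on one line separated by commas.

The pattern is voicing of the final sound: -unu when the stem ends in a voiceless consonant (*anbuf*, *ases*, *asoh*, *lak*); -e when the stem ends in a voiced consonant (*amjedwil*, *bazduz*); -lo when the stem ends in a vowel (*liguklu*, *ura*).
Since the final sound of *ul* is /l/ (a voiced consonant), it takes -e, giving *ule*.
Since the final sound of *vomuga* is /a/ (a vowel), it takes -lo, giving *vomugalo*.
Since the final sound of *mah* is /h/ (a voiceless consonant), it takes -unu, giving *mahunu*.

ule, vomugalo, mahunu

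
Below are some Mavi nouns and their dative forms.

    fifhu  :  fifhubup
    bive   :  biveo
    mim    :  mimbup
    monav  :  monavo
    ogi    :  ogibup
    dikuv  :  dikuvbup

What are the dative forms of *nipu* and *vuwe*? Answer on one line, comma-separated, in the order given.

The pattern is height harmony: -bup when the last vowel of the stem is a high vowel (*fifhu*, *mim*, *ogi*, *dikuv*); -o when the last vowel of the stem is a non-high vowel (*bive*, *monav*).
The last vowel of *nipu* is /u/, which is a high vowel, so the suffix is -bup, giving *nipubup*.
*vuwe* — last vowel /e/ (a non-high vowel) → -o → *vuweo*.

nipubup, vuweo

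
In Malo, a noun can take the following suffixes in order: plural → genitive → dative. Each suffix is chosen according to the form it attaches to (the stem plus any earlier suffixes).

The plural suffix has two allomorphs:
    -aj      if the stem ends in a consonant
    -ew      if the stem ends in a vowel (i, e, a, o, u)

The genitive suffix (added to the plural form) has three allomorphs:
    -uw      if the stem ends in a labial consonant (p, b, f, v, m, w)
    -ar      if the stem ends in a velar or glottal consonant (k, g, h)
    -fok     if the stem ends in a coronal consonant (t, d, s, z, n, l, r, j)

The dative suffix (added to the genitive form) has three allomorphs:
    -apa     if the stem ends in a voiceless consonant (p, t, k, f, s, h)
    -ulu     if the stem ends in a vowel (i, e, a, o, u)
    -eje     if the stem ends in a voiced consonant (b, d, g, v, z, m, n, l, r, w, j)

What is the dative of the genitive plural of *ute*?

The final sound of *ute* is /e/, which is a vowel, so the plural suffix is -ew, giving *uteew*.
The plural form *uteew*: final consonant = /w/, labial → -uw → *uteewuw*.
The genitive form *uteewuw*: final sound = /w/, a voiced consonant → -eje → *uteewuweje*.

uteewuweje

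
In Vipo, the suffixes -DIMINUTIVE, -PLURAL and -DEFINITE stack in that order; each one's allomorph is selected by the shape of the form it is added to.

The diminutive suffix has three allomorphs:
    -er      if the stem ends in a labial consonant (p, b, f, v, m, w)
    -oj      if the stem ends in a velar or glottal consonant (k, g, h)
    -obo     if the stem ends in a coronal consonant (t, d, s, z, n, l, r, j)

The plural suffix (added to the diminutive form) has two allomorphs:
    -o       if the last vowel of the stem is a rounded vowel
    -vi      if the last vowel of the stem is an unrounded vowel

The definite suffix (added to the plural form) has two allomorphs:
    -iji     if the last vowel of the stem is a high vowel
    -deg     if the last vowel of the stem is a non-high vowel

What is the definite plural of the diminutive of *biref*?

bireferviiji

*biref*: final consonant = /f/, labial → -er → *birefer*.
The last vowel of the diminutive form *birefer* is /e/, which is an unrounded vowel, so the plural suffix is -vi, giving *birefervi*.
The plural form *birefervi*: last vowel = /i/, a high vowel → -iji → *bireferviiji*.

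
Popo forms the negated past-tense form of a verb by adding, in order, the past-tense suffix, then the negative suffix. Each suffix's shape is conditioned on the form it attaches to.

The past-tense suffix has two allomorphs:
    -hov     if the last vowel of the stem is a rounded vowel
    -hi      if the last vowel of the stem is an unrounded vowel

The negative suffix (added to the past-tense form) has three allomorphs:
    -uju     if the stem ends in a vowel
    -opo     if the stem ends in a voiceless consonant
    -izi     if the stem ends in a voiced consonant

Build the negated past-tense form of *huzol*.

huzolhovizi

Since the last vowel of *huzol* is /o/ (a rounded vowel), it takes -hov, giving *huzolhov*.
Since the final sound of the past-tense form *huzolhov* is /v/ (a voiced consonant), it takes -izi, giving *huzolhovizi*.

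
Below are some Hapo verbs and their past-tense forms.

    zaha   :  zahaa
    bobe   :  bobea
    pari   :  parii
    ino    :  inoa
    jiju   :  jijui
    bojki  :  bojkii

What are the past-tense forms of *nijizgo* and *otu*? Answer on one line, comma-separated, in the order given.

The suffix is conditioned by the last vowel: -i when the last vowel of the stem is a high vowel (*pari*, *jiju*, *bojki*); -a when the last vowel of the stem is a non-high vowel (*zaha*, *bobe*, *ino*).
*nijizgo*: last vowel = /o/, a non-high vowel → -a → *nijizgoa*.
*otu* — last vowel /u/ (a high vowel) → -i → *otui*.

nijizgoa, otui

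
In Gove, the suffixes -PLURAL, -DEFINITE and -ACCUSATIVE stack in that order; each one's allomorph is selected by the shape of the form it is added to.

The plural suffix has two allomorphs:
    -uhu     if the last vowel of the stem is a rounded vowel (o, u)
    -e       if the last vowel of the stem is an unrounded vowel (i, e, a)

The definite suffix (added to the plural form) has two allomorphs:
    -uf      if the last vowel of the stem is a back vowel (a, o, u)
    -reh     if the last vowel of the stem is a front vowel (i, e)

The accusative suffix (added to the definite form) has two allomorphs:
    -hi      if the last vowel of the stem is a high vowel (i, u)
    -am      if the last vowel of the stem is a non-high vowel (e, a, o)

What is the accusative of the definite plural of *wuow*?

The last vowel of *wuow* is /o/, which is a rounded vowel, so the plural suffix is -uhu, giving *wuowuhu*.
The last vowel of the plural form *wuowuhu* is /u/, which is a back vowel, so the definite suffix is -uf, giving *wuowuhuuf*.
The last vowel of the definite form *wuowuhuuf* is /u/, which is a high vowel, so the accusative suffix is -hi, giving *wuowuhuufhi*.

wuowuhuufhi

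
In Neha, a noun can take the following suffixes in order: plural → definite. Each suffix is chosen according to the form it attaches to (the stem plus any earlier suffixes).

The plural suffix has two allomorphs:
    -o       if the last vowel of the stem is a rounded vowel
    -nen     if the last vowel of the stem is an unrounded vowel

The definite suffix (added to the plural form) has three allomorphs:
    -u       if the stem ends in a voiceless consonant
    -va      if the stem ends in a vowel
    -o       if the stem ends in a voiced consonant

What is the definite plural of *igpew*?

*igpew*: last vowel = /e/, an unrounded vowel → -nen → *igpewnen*.
The plural form *igpewnen* — final sound /n/ (a voiced consonant) → -o → *igpewneno*.

igpewneno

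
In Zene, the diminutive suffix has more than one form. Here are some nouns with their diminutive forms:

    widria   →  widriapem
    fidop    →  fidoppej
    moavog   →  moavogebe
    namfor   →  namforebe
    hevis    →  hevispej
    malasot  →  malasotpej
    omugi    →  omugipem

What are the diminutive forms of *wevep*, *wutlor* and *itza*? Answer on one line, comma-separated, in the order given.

weveppej, wutlorebe, itzapem

The alternation tracks the final sound of the stem — -pej when the stem ends in a voiceless consonant (*fidop*, *hevis*, *malasot*); -ebe when the stem ends in a voiced consonant (*moavog*, *namfor*); -pem when the stem ends in a vowel (*widria*, *omugi*).
Since the final sound of *wevep* is /p/ (a voiceless consonant), it takes -pej, giving *weveppej*.
*wutlor*: final sound = /r/, a voiced consonant → -ebe → *wutlorebe*.
The final sound of *itza* is /a/, which is a vowel, so the suffix is -pem, giving *itzapem*.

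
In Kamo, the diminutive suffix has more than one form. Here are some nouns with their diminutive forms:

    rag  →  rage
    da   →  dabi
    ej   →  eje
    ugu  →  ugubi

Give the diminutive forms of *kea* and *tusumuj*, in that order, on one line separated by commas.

keabi, tusumuje

The pattern is consonant vs. vowel: -e when the stem ends in a consonant (*rag*, *ej*); -bi when the stem ends in a vowel (*da*, *ugu*).
The final sound of *kea* is /a/, which is a vowel, so the suffix is -bi, giving *keabi*.
*tusumuj* — final sound /j/ (a consonant) → -e → *tusumuje*.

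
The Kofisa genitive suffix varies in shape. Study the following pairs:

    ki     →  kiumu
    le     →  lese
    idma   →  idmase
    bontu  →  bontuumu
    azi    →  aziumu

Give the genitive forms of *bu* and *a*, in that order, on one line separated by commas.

buumu, ase

Looking at the last vowel of each stem: -umu when the last vowel of the stem is a high vowel (*ki*, *bontu*, *azi*); -se when the last vowel of the stem is a non-high vowel (*le*, *idma*).
The last vowel of *bu* is /u/, which is a high vowel, so the suffix is -umu, giving *buumu*.
*a*: last vowel = /a/, a non-high vowel → -se → *ase*.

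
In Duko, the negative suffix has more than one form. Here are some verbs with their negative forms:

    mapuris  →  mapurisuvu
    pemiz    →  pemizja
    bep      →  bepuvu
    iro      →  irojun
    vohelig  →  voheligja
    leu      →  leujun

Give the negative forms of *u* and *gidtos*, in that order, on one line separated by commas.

ujun, gidtosuvu

The pattern is voicing of the final sound: -uvu when the stem ends in a voiceless consonant (*mapuris*, *bep*); -ja when the stem ends in a voiced consonant (*pemiz*, *vohelig*); -jun when the stem ends in a vowel (*iro*, *leu*).
*u* — final sound /u/ (a vowel) → -jun → *ujun*.
*gidtos*: final sound = /s/, a voiceless consonant → -uvu → *gidtosuvu*.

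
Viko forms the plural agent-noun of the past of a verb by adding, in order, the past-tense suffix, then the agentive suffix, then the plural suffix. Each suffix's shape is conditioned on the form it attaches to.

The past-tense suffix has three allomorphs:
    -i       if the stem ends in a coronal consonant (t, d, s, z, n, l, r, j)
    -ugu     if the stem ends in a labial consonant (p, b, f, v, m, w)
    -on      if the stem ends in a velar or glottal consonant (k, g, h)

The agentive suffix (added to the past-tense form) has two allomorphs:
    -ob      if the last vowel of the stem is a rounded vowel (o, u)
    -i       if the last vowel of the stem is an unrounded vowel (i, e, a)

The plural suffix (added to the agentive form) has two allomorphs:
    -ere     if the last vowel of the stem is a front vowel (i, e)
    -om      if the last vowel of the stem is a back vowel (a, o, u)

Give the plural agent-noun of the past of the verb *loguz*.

*loguz* — final consonant /z/ (coronal) → -i → *loguzi*.
The past-tense form *loguzi*: last vowel = /i/, an unrounded vowel → -i → *loguzii*.
The last vowel of the agentive form *loguzii* is /i/, which is a front vowel, so the plural suffix is -ere, giving *loguziiere*.

loguziiere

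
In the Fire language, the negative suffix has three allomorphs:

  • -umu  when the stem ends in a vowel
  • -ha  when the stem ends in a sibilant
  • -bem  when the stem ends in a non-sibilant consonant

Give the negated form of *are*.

The final sound of *are* is /e/, which is a vowel, so the suffix is -umu, giving *areumu*.

areumu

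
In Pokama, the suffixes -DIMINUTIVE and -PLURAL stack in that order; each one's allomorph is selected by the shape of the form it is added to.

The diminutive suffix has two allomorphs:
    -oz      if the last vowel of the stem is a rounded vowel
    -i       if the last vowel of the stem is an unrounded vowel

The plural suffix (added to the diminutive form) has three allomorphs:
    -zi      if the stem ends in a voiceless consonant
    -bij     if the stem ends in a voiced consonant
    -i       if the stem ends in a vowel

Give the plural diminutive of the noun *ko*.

koozbij

The last vowel of *ko* is /o/, which is a rounded vowel, so the diminutive suffix is -oz, giving *kooz*.
The diminutive form *kooz*: final sound = /z/, a voiced consonant → -bij → *koozbij*.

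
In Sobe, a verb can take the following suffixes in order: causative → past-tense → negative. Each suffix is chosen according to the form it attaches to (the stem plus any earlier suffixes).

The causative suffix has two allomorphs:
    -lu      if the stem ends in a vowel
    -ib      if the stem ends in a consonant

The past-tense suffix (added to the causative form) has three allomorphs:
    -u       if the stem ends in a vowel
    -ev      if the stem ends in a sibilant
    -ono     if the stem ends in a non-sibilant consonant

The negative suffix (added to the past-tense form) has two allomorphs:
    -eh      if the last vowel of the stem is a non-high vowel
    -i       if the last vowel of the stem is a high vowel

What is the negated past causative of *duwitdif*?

duwitdifibonoeh

The final sound of *duwitdif* is /f/, which is a consonant, so the causative suffix is -ib, giving *duwitdifib*.
Since the final sound of the causative form *duwitdifib* is /b/ (a non-sibilant consonant), it takes -ono, giving *duwitdifibono*.
The last vowel of the past-tense form *duwitdifibono* is /o/, which is a non-high vowel, so the negative suffix is -eh, giving *duwitdifibonoeh*.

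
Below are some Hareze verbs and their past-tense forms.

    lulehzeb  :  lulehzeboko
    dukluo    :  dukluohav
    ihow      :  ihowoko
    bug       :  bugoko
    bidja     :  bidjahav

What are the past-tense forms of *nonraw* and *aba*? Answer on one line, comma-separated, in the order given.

The pattern is consonant vs. vowel: -oko when the stem ends in a consonant (*lulehzeb*, *ihow*, *bug*); -hav when the stem ends in a vowel (*dukluo*, *bidja*).
*nonraw*: final sound = /w/, a consonant → -oko → *nonrawoko*.
The final sound of *aba* is /a/, which is a vowel, so the suffix is -hav, giving *abahav*.

nonrawoko, abahav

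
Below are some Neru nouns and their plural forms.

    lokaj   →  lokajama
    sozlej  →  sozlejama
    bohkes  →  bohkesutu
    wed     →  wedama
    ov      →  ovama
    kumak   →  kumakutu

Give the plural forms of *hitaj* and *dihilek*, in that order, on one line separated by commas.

hitajama, dihilekutu

The suffix is conditioned by the final consonant: -utu when the stem ends in a voiceless consonant (*bohkes*, *kumak*); -ama when the stem ends in a voiced consonant (*lokaj*, *sozlej*, *wed*, *ov*).
Since the final consonant of *hitaj* is /j/ (voiced), it takes -ama, giving *hitajama*.
Since the final consonant of *dihilek* is /k/ (voiceless), it takes -utu, giving *dihilekutu*.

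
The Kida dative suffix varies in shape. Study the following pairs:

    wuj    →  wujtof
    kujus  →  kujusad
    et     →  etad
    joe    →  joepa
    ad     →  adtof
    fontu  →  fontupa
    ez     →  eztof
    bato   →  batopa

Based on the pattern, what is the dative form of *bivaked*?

The alternation tracks the final sound of the stem — -ad when the stem ends in a voiceless consonant (*kujus*, *et*); -tof when the stem ends in a voiced consonant (*wuj*, *ad*, *ez*); -pa when the stem ends in a vowel (*joe*, *fontu*, *bato*).
Since the final sound of *bivaked* is /d/ (a voiced consonant), it takes -tof, giving *bivakedtof*.

bivakedtof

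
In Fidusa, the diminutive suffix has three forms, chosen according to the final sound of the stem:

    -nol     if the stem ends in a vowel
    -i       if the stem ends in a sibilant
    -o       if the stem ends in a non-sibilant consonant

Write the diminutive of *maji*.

Since the final sound of *maji* is /i/ (a vowel), it takes -nol, giving *majinol*.

majinol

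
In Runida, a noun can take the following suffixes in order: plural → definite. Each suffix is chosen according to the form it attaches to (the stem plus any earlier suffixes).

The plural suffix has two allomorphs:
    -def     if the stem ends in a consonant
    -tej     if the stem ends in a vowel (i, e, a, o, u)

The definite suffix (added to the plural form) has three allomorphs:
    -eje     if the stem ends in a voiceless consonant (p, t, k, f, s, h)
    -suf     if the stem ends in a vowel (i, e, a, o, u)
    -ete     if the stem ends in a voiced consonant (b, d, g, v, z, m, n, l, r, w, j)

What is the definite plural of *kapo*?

kapotejete

Since the final sound of *kapo* is /o/ (a vowel), it takes -tej, giving *kapotej*.
The final sound of the plural form *kapotej* is /j/, which is a voiced consonant, so the definite suffix is -ete, giving *kapotejete*.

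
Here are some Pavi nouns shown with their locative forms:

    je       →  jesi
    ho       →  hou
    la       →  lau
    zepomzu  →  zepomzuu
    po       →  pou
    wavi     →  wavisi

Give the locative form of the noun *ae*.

The suffix is conditioned by the last vowel: -si when the last vowel of the stem is a front vowel (*je*, *wavi*); -u when the last vowel of the stem is a back vowel (*ho*, *la*, *zepomzu*, *po*).
Since the last vowel of *ae* is /e/ (a front vowel), it takes -si, giving *aesi*.

aesi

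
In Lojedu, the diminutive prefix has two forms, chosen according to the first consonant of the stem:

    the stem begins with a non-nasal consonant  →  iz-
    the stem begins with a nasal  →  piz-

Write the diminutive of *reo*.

The first consonant of *reo* is /r/, which is non-nasal, so the prefix is iz-, giving *izreo*.

izreo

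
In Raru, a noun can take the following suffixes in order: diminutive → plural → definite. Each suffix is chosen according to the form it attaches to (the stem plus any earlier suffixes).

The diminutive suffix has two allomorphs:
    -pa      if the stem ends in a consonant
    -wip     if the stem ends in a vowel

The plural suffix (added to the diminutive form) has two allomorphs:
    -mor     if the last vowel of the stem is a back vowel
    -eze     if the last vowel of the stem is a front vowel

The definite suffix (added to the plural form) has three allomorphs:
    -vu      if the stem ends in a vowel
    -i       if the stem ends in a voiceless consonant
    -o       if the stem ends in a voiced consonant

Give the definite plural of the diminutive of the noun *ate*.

The final sound of *ate* is /e/, which is a vowel, so the diminutive suffix is -wip, giving *atewip*.
The last vowel of the diminutive form *atewip* is /i/, which is a front vowel, so the plural suffix is -eze, giving *atewipeze*.
The final sound of the plural form *atewipeze* is /e/, which is a vowel, so the definite suffix is -vu, giving *atewipezevu*.

atewipezevu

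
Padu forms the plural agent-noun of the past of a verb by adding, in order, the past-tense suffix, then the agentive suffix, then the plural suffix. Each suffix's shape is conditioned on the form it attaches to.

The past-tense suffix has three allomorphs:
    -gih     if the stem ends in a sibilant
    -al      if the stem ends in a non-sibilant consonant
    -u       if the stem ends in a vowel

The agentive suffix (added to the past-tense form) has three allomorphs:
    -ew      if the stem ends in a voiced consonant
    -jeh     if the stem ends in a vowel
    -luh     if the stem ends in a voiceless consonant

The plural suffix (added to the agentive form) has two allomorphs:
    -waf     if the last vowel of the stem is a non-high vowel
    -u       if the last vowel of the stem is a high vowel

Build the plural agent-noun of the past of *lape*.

lapeujehwaf

The final sound of *lape* is /e/, which is a vowel, so the past-tense suffix is -u, giving *lapeu*.
The past-tense form *lapeu* — final sound /u/ (a vowel) → -jeh → *lapeujeh*.
Since the last vowel of the agentive form *lapeujeh* is /e/ (a non-high vowel), it takes -waf, giving *lapeujehwaf*.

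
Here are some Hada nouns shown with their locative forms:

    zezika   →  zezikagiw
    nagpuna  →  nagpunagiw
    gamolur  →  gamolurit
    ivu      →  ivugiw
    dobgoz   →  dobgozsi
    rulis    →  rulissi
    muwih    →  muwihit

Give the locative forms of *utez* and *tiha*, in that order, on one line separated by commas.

Looking at the final sound of each stem: -si when the stem ends in a sibilant (*dobgoz*, *rulis*); -it when the stem ends in a non-sibilant consonant (*gamolur*, *muwih*); -giw when the stem ends in a vowel (*zezika*, *nagpuna*, *ivu*).
*utez* — final sound /z/ (a sibilant) → -si → *utezsi*.
*tiha* — final sound /a/ (a vowel) → -giw → *tihagiw*.

utezsi, tihagiw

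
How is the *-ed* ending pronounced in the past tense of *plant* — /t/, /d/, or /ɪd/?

The stem *plant* ends in /t/ or /d/.
The -ed suffix is realized as /ɪd/ after /t, d/; as /t/ after other voiceless consonants; and as /d/ after other voiced sounds.
So -ed on *plant* is pronounced /ɪd/.

/ɪd/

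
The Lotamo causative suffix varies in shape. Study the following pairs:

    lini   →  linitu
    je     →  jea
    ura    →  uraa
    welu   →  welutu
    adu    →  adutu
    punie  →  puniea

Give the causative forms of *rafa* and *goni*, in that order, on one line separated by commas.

Looking at the last vowel of each stem: -tu when the last vowel of the stem is a high vowel (*lini*, *welu*, *adu*); -a when the last vowel of the stem is a non-high vowel (*je*, *ura*, *punie*).
*rafa* — last vowel /a/ (a non-high vowel) → -a → *rafaa*.
*goni* — last vowel /i/ (a high vowel) → -tu → *gonitu*.

rafaa, gonitu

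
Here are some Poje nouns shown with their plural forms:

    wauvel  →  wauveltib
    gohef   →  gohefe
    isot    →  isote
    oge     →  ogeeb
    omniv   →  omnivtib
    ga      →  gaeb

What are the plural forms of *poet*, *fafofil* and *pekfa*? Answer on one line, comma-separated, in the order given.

The suffix is conditioned by the final sound: -e when the stem ends in a voiceless consonant (*gohef*, *isot*); -tib when the stem ends in a voiced consonant (*wauvel*, *omniv*); -eb when the stem ends in a vowel (*oge*, *ga*).
Since the final sound of *poet* is /t/ (a voiceless consonant), it takes -e, giving *poete*.
*fafofil*: final sound = /l/, a voiced consonant → -tib → *fafofiltib*.
Since the final sound of *pekfa* is /a/ (a vowel), it takes -eb, giving *pekfaeb*.

poete, fafofiltib, pekfaeb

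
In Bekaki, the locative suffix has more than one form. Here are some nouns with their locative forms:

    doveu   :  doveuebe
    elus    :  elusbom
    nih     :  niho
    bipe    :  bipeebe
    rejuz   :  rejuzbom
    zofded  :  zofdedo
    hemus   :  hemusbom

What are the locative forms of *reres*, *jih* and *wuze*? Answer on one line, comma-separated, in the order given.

reresbom, jiho, wuzeebe

The suffix is conditioned by the final sound: -bom when the stem ends in a sibilant (*elus*, *rejuz*, *hemus*); -o when the stem ends in a non-sibilant consonant (*nih*, *zofded*); -ebe when the stem ends in a vowel (*doveu*, *bipe*).
*reres* — final sound /s/ (a sibilant) → -bom → *reresbom*.
*jih*: final sound = /h/, a non-sibilant consonant → -o → *jiho*.
*wuze*: final sound = /e/, a vowel → -ebe → *wuzeebe*.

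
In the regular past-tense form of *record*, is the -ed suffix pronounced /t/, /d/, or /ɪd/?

The stem *record* ends in /t/ or /d/.
The -ed suffix is realized as /ɪd/ after /t, d/; as /t/ after other voiceless consonants; and as /d/ after other voiced sounds.
So -ed on *record* is pronounced /ɪd/.

/ɪd/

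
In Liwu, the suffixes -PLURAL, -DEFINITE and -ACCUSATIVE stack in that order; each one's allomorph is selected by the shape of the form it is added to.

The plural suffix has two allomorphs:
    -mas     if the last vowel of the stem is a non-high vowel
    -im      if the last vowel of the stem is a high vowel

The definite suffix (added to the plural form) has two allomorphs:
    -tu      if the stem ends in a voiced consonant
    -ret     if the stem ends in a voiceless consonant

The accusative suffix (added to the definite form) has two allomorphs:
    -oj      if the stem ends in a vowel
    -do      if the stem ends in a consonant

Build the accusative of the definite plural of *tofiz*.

*tofiz*: last vowel = /i/, a high vowel → -im → *tofizim*.
The final consonant of the plural form *tofizim* is /m/, which is voiced, so the definite suffix is -tu, giving *tofizimtu*.
Since the final sound of the definite form *tofizimtu* is /u/ (a vowel), it takes -oj, giving *tofizimtuoj*.

tofizimtuoj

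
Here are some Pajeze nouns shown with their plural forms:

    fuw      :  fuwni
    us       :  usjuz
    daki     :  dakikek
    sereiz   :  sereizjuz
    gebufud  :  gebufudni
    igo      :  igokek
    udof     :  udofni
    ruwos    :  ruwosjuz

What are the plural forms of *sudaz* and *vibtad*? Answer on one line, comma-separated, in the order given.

The alternation tracks the final sound of the stem — -juz when the stem ends in a sibilant (*us*, *sereiz*, *ruwos*); -ni when the stem ends in a non-sibilant consonant (*fuw*, *gebufud*, *udof*); -kek when the stem ends in a vowel (*daki*, *igo*).
*sudaz* — final sound /z/ (a sibilant) → -juz → *sudazjuz*.
Since the final sound of *vibtad* is /d/ (a non-sibilant consonant), it takes -ni, giving *vibtadni*.

sudazjuz, vibtadni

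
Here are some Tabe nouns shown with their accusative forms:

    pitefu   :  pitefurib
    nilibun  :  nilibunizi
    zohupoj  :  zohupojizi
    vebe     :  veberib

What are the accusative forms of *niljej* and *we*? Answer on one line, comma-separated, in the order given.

The pattern is consonant vs. vowel: -izi when the stem ends in a consonant (*nilibun*, *zohupoj*); -rib when the stem ends in a vowel (*pitefu*, *vebe*).
*niljej*: final sound = /j/, a consonant → -izi → *niljejizi*.
*we*: final sound = /e/, a vowel → -rib → *werib*.

niljejizi, werib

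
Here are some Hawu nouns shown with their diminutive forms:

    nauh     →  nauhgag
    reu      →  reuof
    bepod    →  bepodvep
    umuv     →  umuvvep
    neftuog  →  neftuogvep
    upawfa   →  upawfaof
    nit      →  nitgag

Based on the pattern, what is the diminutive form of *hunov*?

The alternation tracks the final sound of the stem — -gag when the stem ends in a voiceless consonant (*nauh*, *nit*); -vep when the stem ends in a voiced consonant (*bepod*, *umuv*, *neftuog*); -of when the stem ends in a vowel (*reu*, *upawfa*).
*hunov* — final sound /v/ (a voiced consonant) → -vep → *hunovvep*.

hunovvep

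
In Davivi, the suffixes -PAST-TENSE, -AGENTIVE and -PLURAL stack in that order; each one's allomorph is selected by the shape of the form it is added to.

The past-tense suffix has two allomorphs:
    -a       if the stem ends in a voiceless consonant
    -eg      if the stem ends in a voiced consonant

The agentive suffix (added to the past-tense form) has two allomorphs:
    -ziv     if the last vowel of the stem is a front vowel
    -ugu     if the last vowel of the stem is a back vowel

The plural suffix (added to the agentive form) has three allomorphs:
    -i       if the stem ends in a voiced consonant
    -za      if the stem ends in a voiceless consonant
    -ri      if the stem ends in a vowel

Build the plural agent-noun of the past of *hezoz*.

The final consonant of *hezoz* is /z/, which is voiced, so the past-tense suffix is -eg, giving *hezozeg*.
The past-tense form *hezozeg* — last vowel /e/ (a front vowel) → -ziv → *hezozegziv*.
The agentive form *hezozegziv* — final sound /v/ (a voiced consonant) → -i → *hezozegzivi*.

hezozegzivi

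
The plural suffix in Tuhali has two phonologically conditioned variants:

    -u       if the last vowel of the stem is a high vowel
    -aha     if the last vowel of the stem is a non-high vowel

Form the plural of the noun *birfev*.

birfevaha

Since the last vowel of *birfev* is /e/ (a non-high vowel), it takes -aha, giving *birfevaha*.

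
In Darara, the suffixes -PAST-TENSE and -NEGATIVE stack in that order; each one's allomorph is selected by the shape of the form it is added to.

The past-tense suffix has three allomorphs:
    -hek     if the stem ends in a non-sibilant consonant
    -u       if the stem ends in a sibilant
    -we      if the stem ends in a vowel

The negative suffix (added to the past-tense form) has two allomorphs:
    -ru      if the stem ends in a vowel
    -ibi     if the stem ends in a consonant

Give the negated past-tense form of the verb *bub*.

*bub* — final sound /b/ (a non-sibilant consonant) → -hek → *bubhek*.
Since the final sound of the past-tense form *bubhek* is /k/ (a consonant), it takes -ibi, giving *bubhekibi*.

bubhekibi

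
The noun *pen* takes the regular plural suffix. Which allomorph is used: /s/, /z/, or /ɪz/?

/z/

The stem *pen* ends in a voiced non-sibilant sound.
The plural suffix surfaces as /ɪz/ after sibilants, /s/ after other voiceless consonants, and /z/ after other voiced sounds.
So the plural -s on *pen* is pronounced /z/.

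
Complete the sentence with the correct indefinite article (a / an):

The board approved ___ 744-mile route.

a

The indefinite article is chosen by the initial *sound* of the following word, not its spelling.
The number *744* is spoken "seven hundred …", beginning with /ˈsɛvən/ — a consonant sound.
So the article is *a*: The board approved a 744-mile route.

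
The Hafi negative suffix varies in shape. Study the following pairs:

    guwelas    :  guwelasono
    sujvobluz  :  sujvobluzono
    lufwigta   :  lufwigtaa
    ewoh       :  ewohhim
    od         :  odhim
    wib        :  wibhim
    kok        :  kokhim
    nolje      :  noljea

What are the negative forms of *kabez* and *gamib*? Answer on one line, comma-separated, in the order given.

The suffix is conditioned by the final sound: -ono when the stem ends in a sibilant (*guwelas*, *sujvobluz*); -him when the stem ends in a non-sibilant consonant (*ewoh*, *od*, *wib*, *kok*); -a when the stem ends in a vowel (*lufwigta*, *nolje*).
*kabez* — final sound /z/ (a sibilant) → -ono → *kabezono*.
*gamib* — final sound /b/ (a non-sibilant consonant) → -him → *gamibhim*.

kabezono, gamibhim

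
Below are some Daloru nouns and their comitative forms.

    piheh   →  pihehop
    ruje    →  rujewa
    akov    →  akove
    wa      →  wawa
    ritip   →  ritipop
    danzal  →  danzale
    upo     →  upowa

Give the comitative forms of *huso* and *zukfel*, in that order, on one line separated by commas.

The pattern is voicing of the final sound: -op when the stem ends in a voiceless consonant (*piheh*, *ritip*); -e when the stem ends in a voiced consonant (*akov*, *danzal*); -wa when the stem ends in a vowel (*ruje*, *wa*, *upo*).
*huso*: final sound = /o/, a vowel → -wa → *husowa*.
*zukfel* — final sound /l/ (a voiced consonant) → -e → *zukfele*.

husowa, zukfele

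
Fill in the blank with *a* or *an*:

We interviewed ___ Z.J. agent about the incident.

a

The indefinite article is chosen by the initial *sound* of the following word, not its spelling.
The initialism *Z.J.* is read letter by letter; the first letter, Z, is pronounced /ziː/, which begins with a consonant sound.
So the article is *a*: We interviewed a Z.J. agent about the incident.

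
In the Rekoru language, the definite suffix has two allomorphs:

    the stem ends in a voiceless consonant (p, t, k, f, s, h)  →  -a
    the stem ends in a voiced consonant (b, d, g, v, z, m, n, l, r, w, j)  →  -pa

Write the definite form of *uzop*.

uzopa

Since the final consonant of *uzop* is /p/ (voiceless), it takes -a, giving *uzopa*.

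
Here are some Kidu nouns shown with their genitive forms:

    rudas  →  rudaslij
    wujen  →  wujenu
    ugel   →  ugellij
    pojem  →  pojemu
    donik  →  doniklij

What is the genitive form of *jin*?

The suffix is conditioned by the final consonant: -u when the stem ends in a nasal (*wujen*, *pojem*); -lij when the stem ends in a non-nasal consonant (*rudas*, *ugel*, *donik*).
*jin* — final consonant /n/ (a nasal) → -u → *jinu*.

jinu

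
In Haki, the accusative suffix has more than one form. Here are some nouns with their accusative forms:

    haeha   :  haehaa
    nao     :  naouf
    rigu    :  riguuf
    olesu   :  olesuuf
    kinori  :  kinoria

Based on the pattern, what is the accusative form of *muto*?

mutouf

The pattern is rounding harmony: -uf when the last vowel of the stem is a rounded vowel (*nao*, *rigu*, *olesu*); -a when the last vowel of the stem is an unrounded vowel (*haeha*, *kinori*).
Since the last vowel of *muto* is /o/ (a rounded vowel), it takes -uf, giving *mutouf*.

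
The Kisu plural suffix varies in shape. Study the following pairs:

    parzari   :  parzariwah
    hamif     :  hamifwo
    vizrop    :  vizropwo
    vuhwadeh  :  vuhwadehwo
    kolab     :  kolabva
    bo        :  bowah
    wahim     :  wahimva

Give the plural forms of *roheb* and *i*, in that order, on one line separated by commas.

rohebva, iwah

The alternation tracks the final sound of the stem — -wo when the stem ends in a voiceless consonant (*hamif*, *vizrop*, *vuhwadeh*); -va when the stem ends in a voiced consonant (*kolab*, *wahim*); -wah when the stem ends in a vowel (*parzari*, *bo*).
Since the final sound of *roheb* is /b/ (a voiced consonant), it takes -va, giving *rohebva*.
*i*: final sound = /i/, a vowel → -wah → *iwah*.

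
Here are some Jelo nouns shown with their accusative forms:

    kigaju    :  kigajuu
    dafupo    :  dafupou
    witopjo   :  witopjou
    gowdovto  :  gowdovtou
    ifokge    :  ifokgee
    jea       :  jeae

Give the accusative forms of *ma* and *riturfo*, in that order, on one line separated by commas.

mae, riturfou

The pattern is rounding harmony: -u when the last vowel of the stem is a rounded vowel (*kigaju*, *dafupo*, *witopjo*, *gowdovto*); -e when the last vowel of the stem is an unrounded vowel (*ifokge*, *jea*).
*ma*: last vowel = /a/, an unrounded vowel → -e → *mae*.
*riturfo* — last vowel /o/ (a rounded vowel) → -u → *riturfou*.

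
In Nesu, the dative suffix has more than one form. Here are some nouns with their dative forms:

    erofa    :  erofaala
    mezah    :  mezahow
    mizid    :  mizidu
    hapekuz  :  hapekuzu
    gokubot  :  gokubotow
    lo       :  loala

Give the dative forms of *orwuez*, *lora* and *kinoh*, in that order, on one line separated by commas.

The pattern is voicing of the final sound: -ow when the stem ends in a voiceless consonant (*mezah*, *gokubot*); -u when the stem ends in a voiced consonant (*mizid*, *hapekuz*); -ala when the stem ends in a vowel (*erofa*, *lo*).
*orwuez*: final sound = /z/, a voiced consonant → -u → *orwuezu*.
*lora* — final sound /a/ (a vowel) → -ala → *loraala*.
*kinoh*: final sound = /h/, a voiceless consonant → -ow → *kinohow*.

orwuezu, loraala, kinohow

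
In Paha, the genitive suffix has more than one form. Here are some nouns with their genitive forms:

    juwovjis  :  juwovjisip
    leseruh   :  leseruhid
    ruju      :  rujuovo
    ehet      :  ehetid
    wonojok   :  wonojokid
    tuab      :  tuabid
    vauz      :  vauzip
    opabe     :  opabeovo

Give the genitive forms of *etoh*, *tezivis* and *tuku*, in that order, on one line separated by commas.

etohid, tezivisip, tukuovo

The alternation tracks the final sound of the stem — -ip when the stem ends in a sibilant (*juwovjis*, *vauz*); -id when the stem ends in a non-sibilant consonant (*leseruh*, *ehet*, *wonojok*, *tuab*); -ovo when the stem ends in a vowel (*ruju*, *opabe*).
*etoh*: final sound = /h/, a non-sibilant consonant → -id → *etohid*.
*tezivis* — final sound /s/ (a sibilant) → -ip → *tezivisip*.
Since the final sound of *tuku* is /u/ (a vowel), it takes -ovo, giving *tukuovo*.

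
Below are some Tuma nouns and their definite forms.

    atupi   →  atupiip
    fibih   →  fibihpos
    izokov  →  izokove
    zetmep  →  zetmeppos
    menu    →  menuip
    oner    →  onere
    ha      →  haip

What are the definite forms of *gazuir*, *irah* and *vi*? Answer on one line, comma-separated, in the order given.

gazuire, irahpos, viip

Looking at the final sound of each stem: -pos when the stem ends in a voiceless consonant (*fibih*, *zetmep*); -e when the stem ends in a voiced consonant (*izokov*, *oner*); -ip when the stem ends in a vowel (*atupi*, *menu*, *ha*).
Since the final sound of *gazuir* is /r/ (a voiced consonant), it takes -e, giving *gazuire*.
*irah* — final sound /h/ (a voiceless consonant) → -pos → *irahpos*.
*vi* — final sound /i/ (a vowel) → -ip → *viip*.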